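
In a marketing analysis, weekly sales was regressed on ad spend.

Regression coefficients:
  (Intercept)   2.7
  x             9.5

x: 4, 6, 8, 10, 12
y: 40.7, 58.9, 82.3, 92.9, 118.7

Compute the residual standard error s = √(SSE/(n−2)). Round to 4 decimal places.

x=4: ŷ = 2.7 + 9.5·4 = 40.7; r = 40.7 − 40.7 = 0
x=6: ŷ = 2.7 + 9.5·6 = 59.7; r = 58.9 − 59.7 = -0.8
x=8: ŷ = 2.7 + 9.5·8 = 78.7; r = 82.3 − 78.7 = 3.6
x=10: ŷ = 2.7 + 9.5·10 = 97.7; r = 92.9 − 97.7 = -4.8
x=12: ŷ = 2.7 + 9.5·12 = 116.7; r = 118.7 − 116.7 = 2
SSE = 0 + 0.64 + 12.96 + 23.04 + 4 = 40.64
s = √(40.64/3) = √13.5467 ≈ 3.6806

s = 3.6806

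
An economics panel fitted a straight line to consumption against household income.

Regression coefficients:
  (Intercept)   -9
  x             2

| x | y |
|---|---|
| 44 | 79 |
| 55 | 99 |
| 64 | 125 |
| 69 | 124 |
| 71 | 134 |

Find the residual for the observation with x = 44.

ŷ = -9 + 2·44 = 79
e = 79 − 79 = 0

e = 0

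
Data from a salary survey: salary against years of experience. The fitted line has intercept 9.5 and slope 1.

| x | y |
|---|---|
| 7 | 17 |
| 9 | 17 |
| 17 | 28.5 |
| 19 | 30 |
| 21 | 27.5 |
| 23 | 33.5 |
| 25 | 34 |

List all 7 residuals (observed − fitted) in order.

x=7: ŷ = 9.5 + 7 = 16.5; e = 17 − 16.5 = 0.5
x=9: ŷ = 9.5 + 9 = 18.5; e = 17 − 18.5 = -1.5
x=17: ŷ = 9.5 + 17 = 26.5; e = 28.5 − 26.5 = 2
x=19: ŷ = 9.5 + 19 = 28.5; e = 30 − 28.5 = 1.5
x=21: ŷ = 9.5 + 21 = 30.5; e = 27.5 − 30.5 = -3
x=23: ŷ = 9.5 + 23 = 32.5; e = 33.5 − 32.5 = 1
x=25: ŷ = 9.5 + 25 = 34.5; e = 34 − 34.5 = -0.5

0.5, -1.5, 2, 1.5, -3, 1, -0.5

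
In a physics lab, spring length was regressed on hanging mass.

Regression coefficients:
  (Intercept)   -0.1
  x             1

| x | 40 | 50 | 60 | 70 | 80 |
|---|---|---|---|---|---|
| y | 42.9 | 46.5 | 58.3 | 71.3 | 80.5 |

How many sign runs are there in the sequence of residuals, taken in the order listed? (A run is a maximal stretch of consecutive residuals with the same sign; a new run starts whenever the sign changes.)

x=40: ŷ = -0.1 + 40 = 39.9; e = 42.9 − 39.9 = 3
x=50: ŷ = -0.1 + 50 = 49.9; e = 46.5 − 49.9 = -3.4
x=60: ŷ = -0.1 + 60 = 59.9; e = 58.3 − 59.9 = -1.6
x=70: ŷ = -0.1 + 70 = 69.9; e = 71.3 − 69.9 = 1.4
x=80: ŷ = -0.1 + 80 = 79.9; e = 80.5 − 79.9 = 0.6
Signs: + − − + +
Runs: +×1, −×2, +×2 → 3

3 runs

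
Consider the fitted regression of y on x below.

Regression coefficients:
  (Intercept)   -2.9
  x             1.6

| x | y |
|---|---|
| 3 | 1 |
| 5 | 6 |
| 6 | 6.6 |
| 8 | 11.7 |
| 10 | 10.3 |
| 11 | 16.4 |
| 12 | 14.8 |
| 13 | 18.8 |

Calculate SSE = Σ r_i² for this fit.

SSE = 18.66

x=3: ŷ = -2.9 + 1.6·3 = 1.9; r = 1 − 1.9 = -0.9
x=5: ŷ = -2.9 + 1.6·5 = 5.1; r = 6 − 5.1 = 0.9
x=6: ŷ = -2.9 + 1.6·6 = 6.7; r = 6.6 − 6.7 = -0.1
x=8: ŷ = -2.9 + 1.6·8 = 9.9; r = 11.7 − 9.9 = 1.8
x=10: ŷ = -2.9 + 1.6·10 = 13.1; r = 10.3 − 13.1 = -2.8
x=11: ŷ = -2.9 + 1.6·11 = 14.7; r = 16.4 − 14.7 = 1.7
x=12: ŷ = -2.9 + 1.6·12 = 16.3; r = 14.8 − 16.3 = -1.5
x=13: ŷ = -2.9 + 1.6·13 = 17.9; r = 18.8 − 17.9 = 0.9
SSE = 0.81 + 0.81 + 0.01 + 3.24 + 7.84 + 2.89 + 2.25 + 0.81 = 18.66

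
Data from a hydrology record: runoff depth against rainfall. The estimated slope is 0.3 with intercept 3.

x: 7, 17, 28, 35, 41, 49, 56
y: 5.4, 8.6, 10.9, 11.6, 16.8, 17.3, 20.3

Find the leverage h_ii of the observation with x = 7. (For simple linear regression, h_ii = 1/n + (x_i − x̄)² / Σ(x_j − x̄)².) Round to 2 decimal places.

h = 0.52

x̄ = (7 + 17 + 28 + 35 + 41 + 49 + 56)/7 = 33.2857
Σ(x − x̄)² = 690.939 + 265.224 + 27.9388 + 2.93878 + 59.5102 + 246.939 + 515.939 = 1809.43
h = 1/7 + (-26.2857)²/1809.43 = 0.142857 + 0.381855 = 0.52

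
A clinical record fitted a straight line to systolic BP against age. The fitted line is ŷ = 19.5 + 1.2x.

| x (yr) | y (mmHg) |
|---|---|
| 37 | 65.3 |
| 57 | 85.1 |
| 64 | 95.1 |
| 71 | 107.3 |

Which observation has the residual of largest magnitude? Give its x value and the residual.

x=37: ŷ = 19.5 + 1.2·37 = 63.9; e = 65.3 − 63.9 = 1.4
x=57: ŷ = 19.5 + 1.2·57 = 87.9; e = 85.1 − 87.9 = -2.8
x=64: ŷ = 19.5 + 1.2·64 = 96.3; e = 95.1 − 96.3 = -1.2
x=71: ŷ = 19.5 + 1.2·71 = 104.7; e = 107.3 − 104.7 = 2.6
Largest |e| is 2.8 at x = 57, residual -2.8.

x = 57, e = -2.8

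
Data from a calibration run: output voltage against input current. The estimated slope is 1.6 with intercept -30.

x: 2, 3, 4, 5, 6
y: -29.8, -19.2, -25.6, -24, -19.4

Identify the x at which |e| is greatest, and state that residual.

x = 3, e = 6

x=2: ŷ = -30 + 1.6·2 = -26.8; e = -29.8 − (-26.8) = -3
x=3: ŷ = -30 + 1.6·3 = -25.2; e = -19.2 − (-25.2) = 6
x=4: ŷ = -30 + 1.6·4 = -23.6; e = -25.6 − (-23.6) = -2
x=5: ŷ = -30 + 1.6·5 = -22; e = -24 − (-22) = -2
x=6: ŷ = -30 + 1.6·6 = -20.4; e = -19.4 − (-20.4) = 1
Largest |e| is 6 at x = 3, residual 6.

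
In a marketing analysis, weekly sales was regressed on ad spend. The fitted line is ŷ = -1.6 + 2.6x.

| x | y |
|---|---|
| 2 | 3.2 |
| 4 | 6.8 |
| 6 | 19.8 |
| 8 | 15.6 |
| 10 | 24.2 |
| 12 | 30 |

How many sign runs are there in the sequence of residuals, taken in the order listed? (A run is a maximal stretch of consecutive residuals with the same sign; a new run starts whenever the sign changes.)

x=2: ŷ = -1.6 + 2.6·2 = 3.6; e = 3.2 − 3.6 = -0.4
x=4: ŷ = -1.6 + 2.6·4 = 8.8; e = 6.8 − 8.8 = -2
x=6: ŷ = -1.6 + 2.6·6 = 14; e = 19.8 − 14 = 5.8
x=8: ŷ = -1.6 + 2.6·8 = 19.2; e = 15.6 − 19.2 = -3.6
x=10: ŷ = -1.6 + 2.6·10 = 24.4; e = 24.2 − 24.4 = -0.2
x=12: ŷ = -1.6 + 2.6·12 = 29.6; e = 30 − 29.6 = 0.4
Signs: − − + − − +
Runs: −×2, +×1, −×2, +×1 → 4

4 runs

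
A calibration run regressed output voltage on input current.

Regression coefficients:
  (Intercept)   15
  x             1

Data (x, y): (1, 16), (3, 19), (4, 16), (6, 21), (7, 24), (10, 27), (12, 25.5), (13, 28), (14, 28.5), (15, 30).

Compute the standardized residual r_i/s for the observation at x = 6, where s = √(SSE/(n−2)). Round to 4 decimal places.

x=1: ŷ = 15 + 1 = 16; r = 16 − 16 = 0
x=3: ŷ = 15 + 3 = 18; r = 19 − 18 = 1
x=4: ŷ = 15 + 4 = 19; r = 16 − 19 = -3
x=6: ŷ = 15 + 6 = 21; r = 21 − 21 = 0
x=7: ŷ = 15 + 7 = 22; r = 24 − 22 = 2
x=10: ŷ = 15 + 10 = 25; r = 27 − 25 = 2
x=12: ŷ = 15 + 12 = 27; r = 25.5 − 27 = -1.5
x=13: ŷ = 15 + 13 = 28; r = 28 − 28 = 0
x=14: ŷ = 15 + 14 = 29; r = 28.5 − 29 = -0.5
x=15: ŷ = 15 + 15 = 30; r = 30 − 30 = 0
SSE = 0 + 1 + 9 + 0 + 4 + 4 + 2.25 + 0 + 0.25 + 0 = 20.5
s = √(20.5/8) = 1.60078
r/s = 0 / 1.60078 = 0.0000

0.0000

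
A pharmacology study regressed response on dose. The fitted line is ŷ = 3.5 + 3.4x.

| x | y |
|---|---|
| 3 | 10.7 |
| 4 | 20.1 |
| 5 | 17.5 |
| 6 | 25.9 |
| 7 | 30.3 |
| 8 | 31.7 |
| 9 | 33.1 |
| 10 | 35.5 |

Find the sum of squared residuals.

SSE = 46

x=3: ŷ = 3.5 + 3.4·3 = 13.7; r = 10.7 − 13.7 = -3
x=4: ŷ = 3.5 + 3.4·4 = 17.1; r = 20.1 − 17.1 = 3
x=5: ŷ = 3.5 + 3.4·5 = 20.5; r = 17.5 − 20.5 = -3
x=6: ŷ = 3.5 + 3.4·6 = 23.9; r = 25.9 − 23.9 = 2
x=7: ŷ = 3.5 + 3.4·7 = 27.3; r = 30.3 − 27.3 = 3
x=8: ŷ = 3.5 + 3.4·8 = 30.7; r = 31.7 − 30.7 = 1
x=9: ŷ = 3.5 + 3.4·9 = 34.1; r = 33.1 − 34.1 = -1
x=10: ŷ = 3.5 + 3.4·10 = 37.5; r = 35.5 − 37.5 = -2
SSE = 9 + 9 + 9 + 4 + 9 + 1 + 1 + 4 = 46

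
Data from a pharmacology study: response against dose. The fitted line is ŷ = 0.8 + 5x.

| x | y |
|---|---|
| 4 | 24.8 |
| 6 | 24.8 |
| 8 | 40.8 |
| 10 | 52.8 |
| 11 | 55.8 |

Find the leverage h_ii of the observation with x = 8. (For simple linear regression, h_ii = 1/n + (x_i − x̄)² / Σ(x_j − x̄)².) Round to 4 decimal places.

x̄ = (4 + 6 + 8 + 10 + 11)/5 = 7.8
Σ(x − x̄)² = 14.44 + 3.24 + 0.04 + 4.84 + 10.24 = 32.8
h = 1/5 + (0.2)²/32.8 = 0.2 + 0.00121951 = 0.2012

h = 0.2012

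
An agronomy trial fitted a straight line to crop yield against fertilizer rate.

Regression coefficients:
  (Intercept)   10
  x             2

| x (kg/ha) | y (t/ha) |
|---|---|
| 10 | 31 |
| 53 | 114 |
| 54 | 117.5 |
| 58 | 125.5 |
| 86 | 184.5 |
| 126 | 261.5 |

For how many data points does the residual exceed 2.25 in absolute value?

x=10: ŷ = 10 + 2·10 = 30; e = 31 − 30 = 1
x=53: ŷ = 10 + 2·53 = 116; e = 114 − 116 = -2
x=54: ŷ = 10 + 2·54 = 118; e = 117.5 − 118 = -0.5
x=58: ŷ = 10 + 2·58 = 126; e = 125.5 − 126 = -0.5
x=86: ŷ = 10 + 2·86 = 182; e = 184.5 − 182 = 2.5
x=126: ŷ = 10 + 2·126 = 262; e = 261.5 − 262 = -0.5
|e| > 2.25: x=86 (|e|=2.5) → 1

1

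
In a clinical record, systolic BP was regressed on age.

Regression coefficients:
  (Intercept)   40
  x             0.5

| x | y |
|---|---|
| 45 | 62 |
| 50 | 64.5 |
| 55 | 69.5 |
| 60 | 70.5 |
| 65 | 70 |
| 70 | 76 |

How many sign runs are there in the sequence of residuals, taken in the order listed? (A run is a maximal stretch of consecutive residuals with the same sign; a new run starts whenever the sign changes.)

x=45: ŷ = 40 + 0.5·45 = 62.5; e = 62 − 62.5 = -0.5
x=50: ŷ = 40 + 0.5·50 = 65; e = 64.5 − 65 = -0.5
x=55: ŷ = 40 + 0.5·55 = 67.5; e = 69.5 − 67.5 = 2
x=60: ŷ = 40 + 0.5·60 = 70; e = 70.5 − 70 = 0.5
x=65: ŷ = 40 + 0.5·65 = 72.5; e = 70 − 72.5 = -2.5
x=70: ŷ = 40 + 0.5·70 = 75; e = 76 − 75 = 1
Signs: − − + + − +
Runs: −×2, +×2, −×1, +×1 → 4

4 runs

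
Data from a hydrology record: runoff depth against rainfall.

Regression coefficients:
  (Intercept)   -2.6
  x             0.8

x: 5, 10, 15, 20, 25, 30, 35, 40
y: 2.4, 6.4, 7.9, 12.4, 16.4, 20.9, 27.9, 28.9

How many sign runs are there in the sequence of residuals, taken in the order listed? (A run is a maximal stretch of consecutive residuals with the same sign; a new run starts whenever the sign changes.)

x=5: ŷ = -2.6 + 0.8·5 = 1.4; r = 2.4 − 1.4 = 1
x=10: ŷ = -2.6 + 0.8·10 = 5.4; r = 6.4 − 5.4 = 1
x=15: ŷ = -2.6 + 0.8·15 = 9.4; r = 7.9 − 9.4 = -1.5
x=20: ŷ = -2.6 + 0.8·20 = 13.4; r = 12.4 − 13.4 = -1
x=25: ŷ = -2.6 + 0.8·25 = 17.4; r = 16.4 − 17.4 = -1
x=30: ŷ = -2.6 + 0.8·30 = 21.4; r = 20.9 − 21.4 = -0.5
x=35: ŷ = -2.6 + 0.8·35 = 25.4; r = 27.9 − 25.4 = 2.5
x=40: ŷ = -2.6 + 0.8·40 = 29.4; r = 28.9 − 29.4 = -0.5
Signs: + + − − − − + −
Runs: +×2, −×4, +×1, −×1 → 4

4 runs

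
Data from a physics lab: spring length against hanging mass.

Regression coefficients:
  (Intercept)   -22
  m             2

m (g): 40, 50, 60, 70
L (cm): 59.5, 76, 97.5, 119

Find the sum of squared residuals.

SSE = 7.5

m=40: ŷ = -22 + 2·40 = 58; e = 59.5 − 58 = 1.5
m=50: ŷ = -22 + 2·50 = 78; e = 76 − 78 = -2
m=60: ŷ = -22 + 2·60 = 98; e = 97.5 − 98 = -0.5
m=70: ŷ = -22 + 2·70 = 118; e = 119 − 118 = 1
SSE = 2.25 + 4 + 0.25 + 1 = 7.5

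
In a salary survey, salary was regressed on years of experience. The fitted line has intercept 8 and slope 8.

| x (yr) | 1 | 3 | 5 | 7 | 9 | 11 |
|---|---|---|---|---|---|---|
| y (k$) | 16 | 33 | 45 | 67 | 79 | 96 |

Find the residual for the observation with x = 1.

e = 0

ŷ = 8 + 8·1 = 16
e = 16 − 16 = 0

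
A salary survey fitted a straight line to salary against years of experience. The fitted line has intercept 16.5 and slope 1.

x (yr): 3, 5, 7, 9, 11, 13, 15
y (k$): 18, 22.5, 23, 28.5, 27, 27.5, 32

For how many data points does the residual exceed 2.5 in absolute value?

x=3: ŷ = 16.5 + 3 = 19.5; e = 18 − 19.5 = -1.5
x=5: ŷ = 16.5 + 5 = 21.5; e = 22.5 − 21.5 = 1
x=7: ŷ = 16.5 + 7 = 23.5; e = 23 − 23.5 = -0.5
x=9: ŷ = 16.5 + 9 = 25.5; e = 28.5 − 25.5 = 3
x=11: ŷ = 16.5 + 11 = 27.5; e = 27 − 27.5 = -0.5
x=13: ŷ = 16.5 + 13 = 29.5; e = 27.5 − 29.5 = -2
x=15: ŷ = 16.5 + 15 = 31.5; e = 32 − 31.5 = 0.5
|e| > 2.5: x=9 (|e|=3) → 1

1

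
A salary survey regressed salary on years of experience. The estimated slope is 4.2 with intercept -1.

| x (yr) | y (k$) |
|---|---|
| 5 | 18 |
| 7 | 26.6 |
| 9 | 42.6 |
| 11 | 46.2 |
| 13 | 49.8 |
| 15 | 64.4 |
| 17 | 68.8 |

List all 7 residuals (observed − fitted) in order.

x=5: ŷ = -1 + 4.2·5 = 20; r = 18 − 20 = -2
x=7: ŷ = -1 + 4.2·7 = 28.4; r = 26.6 − 28.4 = -1.8
x=9: ŷ = -1 + 4.2·9 = 36.8; r = 42.6 − 36.8 = 5.8
x=11: ŷ = -1 + 4.2·11 = 45.2; r = 46.2 − 45.2 = 1
x=13: ŷ = -1 + 4.2·13 = 53.6; r = 49.8 − 53.6 = -3.8
x=15: ŷ = -1 + 4.2·15 = 62; r = 64.4 − 62 = 2.4
x=17: ŷ = -1 + 4.2·17 = 70.4; r = 68.8 − 70.4 = -1.6

-2, -1.8, 5.8, 1, -3.8, 2.4, -1.6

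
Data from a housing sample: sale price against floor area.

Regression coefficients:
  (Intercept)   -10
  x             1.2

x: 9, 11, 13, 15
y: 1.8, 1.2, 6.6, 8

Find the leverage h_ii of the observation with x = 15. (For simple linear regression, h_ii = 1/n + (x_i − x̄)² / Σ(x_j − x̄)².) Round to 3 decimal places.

h = 0.700

x̄ = (9 + 11 + 13 + 15)/4 = 12
Σ(x − x̄)² = 9 + 1 + 1 + 9 = 20
h = 1/4 + (3)²/20 = 0.25 + 0.45 = 0.700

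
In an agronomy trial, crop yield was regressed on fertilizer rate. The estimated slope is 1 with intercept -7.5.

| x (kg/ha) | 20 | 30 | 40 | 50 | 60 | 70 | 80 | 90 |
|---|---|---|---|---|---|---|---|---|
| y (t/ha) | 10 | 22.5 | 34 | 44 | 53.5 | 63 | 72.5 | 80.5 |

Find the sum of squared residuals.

SSE = 16

x=20: ŷ = -7.5 + 20 = 12.5; e = 10 − 12.5 = -2.5
x=30: ŷ = -7.5 + 30 = 22.5; e = 22.5 − 22.5 = 0
x=40: ŷ = -7.5 + 40 = 32.5; e = 34 − 32.5 = 1.5
x=50: ŷ = -7.5 + 50 = 42.5; e = 44 − 42.5 = 1.5
x=60: ŷ = -7.5 + 60 = 52.5; e = 53.5 − 52.5 = 1
x=70: ŷ = -7.5 + 70 = 62.5; e = 63 − 62.5 = 0.5
x=80: ŷ = -7.5 + 80 = 72.5; e = 72.5 − 72.5 = 0
x=90: ŷ = -7.5 + 90 = 82.5; e = 80.5 − 82.5 = -2
SSE = 6.25 + 0 + 2.25 + 2.25 + 1 + 0.25 + 0 + 4 = 16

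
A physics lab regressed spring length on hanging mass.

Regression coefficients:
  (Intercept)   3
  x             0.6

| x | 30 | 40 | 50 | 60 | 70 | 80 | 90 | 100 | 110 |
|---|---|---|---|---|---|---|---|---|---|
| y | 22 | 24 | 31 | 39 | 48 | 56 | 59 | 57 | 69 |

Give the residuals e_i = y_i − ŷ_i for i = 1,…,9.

x=30: ŷ = 3 + 0.6·30 = 21; e = 22 − 21 = 1
x=40: ŷ = 3 + 0.6·40 = 27; e = 24 − 27 = -3
x=50: ŷ = 3 + 0.6·50 = 33; e = 31 − 33 = -2
x=60: ŷ = 3 + 0.6·60 = 39; e = 39 − 39 = 0
x=70: ŷ = 3 + 0.6·70 = 45; e = 48 − 45 = 3
x=80: ŷ = 3 + 0.6·80 = 51; e = 56 − 51 = 5
x=90: ŷ = 3 + 0.6·90 = 57; e = 59 − 57 = 2
x=100: ŷ = 3 + 0.6·100 = 63; e = 57 − 63 = -6
x=110: ŷ = 3 + 0.6·110 = 69; e = 69 − 69 = 0

1, -3, -2, 0, 3, 5, 2, -6, 0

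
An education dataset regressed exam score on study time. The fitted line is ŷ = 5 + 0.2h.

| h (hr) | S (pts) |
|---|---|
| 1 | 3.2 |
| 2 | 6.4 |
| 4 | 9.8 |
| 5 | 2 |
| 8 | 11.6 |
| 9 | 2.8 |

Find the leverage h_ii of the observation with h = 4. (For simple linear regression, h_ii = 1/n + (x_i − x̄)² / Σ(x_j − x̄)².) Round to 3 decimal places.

h = 0.180

h̄ = (1 + 2 + 4 + 5 + 8 + 9)/6 = 4.83333
Σ(h − h̄)² = 14.6944 + 8.02778 + 0.694444 + 0.0277778 + 10.0278 + 17.3611 = 50.8333
h = 1/6 + (-0.833333)²/50.8333 = 0.166667 + 0.0136612 = 0.180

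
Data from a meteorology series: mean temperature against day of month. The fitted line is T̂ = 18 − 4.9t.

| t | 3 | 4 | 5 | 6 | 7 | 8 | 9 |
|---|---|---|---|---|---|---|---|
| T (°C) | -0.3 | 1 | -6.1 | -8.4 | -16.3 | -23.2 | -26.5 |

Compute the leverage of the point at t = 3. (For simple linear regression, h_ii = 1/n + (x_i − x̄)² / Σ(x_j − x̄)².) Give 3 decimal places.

t̄ = (3 + 4 + 5 + 6 + 7 + 8 + 9)/7 = 6
Σ(t − t̄)² = 9 + 4 + 1 + 0 + 1 + 4 + 9 = 28
h = 1/7 + (-3)²/28 = 0.142857 + 0.321429 = 0.464

h = 0.464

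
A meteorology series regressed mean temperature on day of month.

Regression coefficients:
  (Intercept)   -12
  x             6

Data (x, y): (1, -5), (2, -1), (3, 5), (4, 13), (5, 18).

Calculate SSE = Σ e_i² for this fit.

SSE = 4

x=1: ŷ = -12 + 6·1 = -6; e = -5 − (-6) = 1
x=2: ŷ = -12 + 6·2 = 0; e = -1 − 0 = -1
x=3: ŷ = -12 + 6·3 = 6; e = 5 − 6 = -1
x=4: ŷ = -12 + 6·4 = 12; e = 13 − 12 = 1
x=5: ŷ = -12 + 6·5 = 18; e = 18 − 18 = 0
SSE = 1 + 1 + 1 + 1 + 0 = 4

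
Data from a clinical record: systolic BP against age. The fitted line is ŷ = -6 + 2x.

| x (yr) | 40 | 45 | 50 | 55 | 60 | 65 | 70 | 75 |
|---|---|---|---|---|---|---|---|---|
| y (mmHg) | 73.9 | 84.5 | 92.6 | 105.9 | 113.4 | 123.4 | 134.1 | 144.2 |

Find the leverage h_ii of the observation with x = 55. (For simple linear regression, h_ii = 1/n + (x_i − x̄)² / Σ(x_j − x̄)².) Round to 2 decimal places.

h = 0.13

x̄ = (40 + 45 + 50 + 55 + 60 + 65 + 70 + 75)/8 = 57.5
Σ(x − x̄)² = 306.25 + 156.25 + 56.25 + 6.25 + 6.25 + 56.25 + 156.25 + 306.25 = 1050
h = 1/8 + (-2.5)²/1050 = 0.125 + 0.00595238 = 0.13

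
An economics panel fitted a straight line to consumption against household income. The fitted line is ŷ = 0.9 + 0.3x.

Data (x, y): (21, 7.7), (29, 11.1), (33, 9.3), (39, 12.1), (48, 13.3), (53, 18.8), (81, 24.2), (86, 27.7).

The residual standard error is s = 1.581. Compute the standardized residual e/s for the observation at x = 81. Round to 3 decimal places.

-0.633

ŷ = 0.9 + 0.3·81 = 25.2
e = 24.2 − 25.2 = -1
e/s = -1 / 1.581 = -0.633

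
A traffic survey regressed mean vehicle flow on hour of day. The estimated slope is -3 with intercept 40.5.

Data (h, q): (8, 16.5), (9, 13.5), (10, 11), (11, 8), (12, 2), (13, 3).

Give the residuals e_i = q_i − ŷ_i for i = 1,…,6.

h=8: ŷ = 40.5 − 3·8 = 16.5; e = 16.5 − 16.5 = 0
h=9: ŷ = 40.5 − 3·9 = 13.5; e = 13.5 − 13.5 = 0
h=10: ŷ = 40.5 − 3·10 = 10.5; e = 11 − 10.5 = 0.5
h=11: ŷ = 40.5 − 3·11 = 7.5; e = 8 − 7.5 = 0.5
h=12: ŷ = 40.5 − 3·12 = 4.5; e = 2 − 4.5 = -2.5
h=13: ŷ = 40.5 − 3·13 = 1.5; e = 3 − 1.5 = 1.5

0, 0, 0.5, 0.5, -2.5, 1.5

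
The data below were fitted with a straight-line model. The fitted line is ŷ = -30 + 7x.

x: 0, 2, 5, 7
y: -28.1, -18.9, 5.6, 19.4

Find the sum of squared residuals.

SSE = 12.54

x=0: ŷ = -30 + 7·0 = -30; e = -28.1 − (-30) = 1.9
x=2: ŷ = -30 + 7·2 = -16; e = -18.9 − (-16) = -2.9
x=5: ŷ = -30 + 7·5 = 5; e = 5.6 − 5 = 0.6
x=7: ŷ = -30 + 7·7 = 19; e = 19.4 − 19 = 0.4
SSE = 3.61 + 8.41 + 0.36 + 0.16 = 12.54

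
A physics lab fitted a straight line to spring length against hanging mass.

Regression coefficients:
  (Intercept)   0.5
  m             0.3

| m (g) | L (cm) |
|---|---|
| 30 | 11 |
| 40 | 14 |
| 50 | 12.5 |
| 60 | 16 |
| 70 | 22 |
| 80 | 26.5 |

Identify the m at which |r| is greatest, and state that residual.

m=30: L̂ = 0.5 + 0.3·30 = 9.5; r = 11 − 9.5 = 1.5
m=40: L̂ = 0.5 + 0.3·40 = 12.5; r = 14 − 12.5 = 1.5
m=50: L̂ = 0.5 + 0.3·50 = 15.5; r = 12.5 − 15.5 = -3
m=60: L̂ = 0.5 + 0.3·60 = 18.5; r = 16 − 18.5 = -2.5
m=70: L̂ = 0.5 + 0.3·70 = 21.5; r = 22 − 21.5 = 0.5
m=80: L̂ = 0.5 + 0.3·80 = 24.5; r = 26.5 − 24.5 = 2
Largest |r| is 3 at m = 50, residual -3.

m = 50, r = -3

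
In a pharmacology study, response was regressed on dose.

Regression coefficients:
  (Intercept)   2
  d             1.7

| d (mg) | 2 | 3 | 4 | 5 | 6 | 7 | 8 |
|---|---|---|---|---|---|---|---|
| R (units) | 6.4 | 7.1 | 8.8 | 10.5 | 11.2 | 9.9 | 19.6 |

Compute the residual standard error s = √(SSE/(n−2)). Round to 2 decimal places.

s = 2.61

d=2: ŷ = 2 + 1.7·2 = 5.4; e = 6.4 − 5.4 = 1
d=3: ŷ = 2 + 1.7·3 = 7.1; e = 7.1 − 7.1 = 0
d=4: ŷ = 2 + 1.7·4 = 8.8; e = 8.8 − 8.8 = 0
d=5: ŷ = 2 + 1.7·5 = 10.5; e = 10.5 − 10.5 = 0
d=6: ŷ = 2 + 1.7·6 = 12.2; e = 11.2 − 12.2 = -1
d=7: ŷ = 2 + 1.7·7 = 13.9; e = 9.9 − 13.9 = -4
d=8: ŷ = 2 + 1.7·8 = 15.6; e = 19.6 − 15.6 = 4
SSE = 1 + 0 + 0 + 0 + 1 + 16 + 16 = 34
s = √(34/5) = √6.8 ≈ 2.61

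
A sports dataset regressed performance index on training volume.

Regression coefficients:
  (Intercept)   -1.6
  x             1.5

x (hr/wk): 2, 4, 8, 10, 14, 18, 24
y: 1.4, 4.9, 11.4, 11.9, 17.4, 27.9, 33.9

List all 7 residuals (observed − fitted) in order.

x=2: ŷ = -1.6 + 1.5·2 = 1.4; r = 1.4 − 1.4 = 0
x=4: ŷ = -1.6 + 1.5·4 = 4.4; r = 4.9 − 4.4 = 0.5
x=8: ŷ = -1.6 + 1.5·8 = 10.4; r = 11.4 − 10.4 = 1
x=10: ŷ = -1.6 + 1.5·10 = 13.4; r = 11.9 − 13.4 = -1.5
x=14: ŷ = -1.6 + 1.5·14 = 19.4; r = 17.4 − 19.4 = -2
x=18: ŷ = -1.6 + 1.5·18 = 25.4; r = 27.9 − 25.4 = 2.5
x=24: ŷ = -1.6 + 1.5·24 = 34.4; r = 33.9 − 34.4 = -0.5

0, 0.5, 1, -1.5, -2, 2.5, -0.5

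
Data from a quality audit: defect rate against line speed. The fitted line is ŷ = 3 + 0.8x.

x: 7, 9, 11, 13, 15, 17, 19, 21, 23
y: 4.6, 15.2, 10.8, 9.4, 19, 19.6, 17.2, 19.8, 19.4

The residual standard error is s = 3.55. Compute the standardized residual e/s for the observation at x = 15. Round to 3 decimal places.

1.127

ŷ = 3 + 0.8·15 = 15
e = 19 − 15 = 4
e/s = 4 / 3.55 = 1.127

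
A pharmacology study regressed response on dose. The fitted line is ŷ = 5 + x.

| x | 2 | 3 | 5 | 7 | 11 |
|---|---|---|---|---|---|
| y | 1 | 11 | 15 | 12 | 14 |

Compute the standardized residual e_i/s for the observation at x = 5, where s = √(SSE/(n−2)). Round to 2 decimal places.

x=2: ŷ = 5 + 2 = 7; e = 1 − 7 = -6
x=3: ŷ = 5 + 3 = 8; e = 11 − 8 = 3
x=5: ŷ = 5 + 5 = 10; e = 15 − 10 = 5
x=7: ŷ = 5 + 7 = 12; e = 12 − 12 = 0
x=11: ŷ = 5 + 11 = 16; e = 14 − 16 = -2
SSE = 36 + 9 + 25 + 0 + 4 = 74
s = √(74/3) = 4.96655
e/s = 5 / 4.96655 = 1.01

1.01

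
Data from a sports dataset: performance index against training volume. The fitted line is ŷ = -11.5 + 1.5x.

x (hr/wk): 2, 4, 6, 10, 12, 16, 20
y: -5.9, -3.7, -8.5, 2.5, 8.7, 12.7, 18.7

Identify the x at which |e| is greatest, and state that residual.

x = 6, e = -6

x=2: ŷ = -11.5 + 1.5·2 = -8.5; e = -5.9 − (-8.5) = 2.6
x=4: ŷ = -11.5 + 1.5·4 = -5.5; e = -3.7 − (-5.5) = 1.8
x=6: ŷ = -11.5 + 1.5·6 = -2.5; e = -8.5 − (-2.5) = -6
x=10: ŷ = -11.5 + 1.5·10 = 3.5; e = 2.5 − 3.5 = -1
x=12: ŷ = -11.5 + 1.5·12 = 6.5; e = 8.7 − 6.5 = 2.2
x=16: ŷ = -11.5 + 1.5·16 = 12.5; e = 12.7 − 12.5 = 0.2
x=20: ŷ = -11.5 + 1.5·20 = 18.5; e = 18.7 − 18.5 = 0.2
Largest |e| is 6 at x = 6, residual -6.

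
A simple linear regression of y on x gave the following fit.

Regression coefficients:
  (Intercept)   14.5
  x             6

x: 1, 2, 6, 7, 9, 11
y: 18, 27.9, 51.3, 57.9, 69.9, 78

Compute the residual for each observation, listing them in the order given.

x=1: ŷ = 14.5 + 6·1 = 20.5; r = 18 − 20.5 = -2.5
x=2: ŷ = 14.5 + 6·2 = 26.5; r = 27.9 − 26.5 = 1.4
x=6: ŷ = 14.5 + 6·6 = 50.5; r = 51.3 − 50.5 = 0.8
x=7: ŷ = 14.5 + 6·7 = 56.5; r = 57.9 − 56.5 = 1.4
x=9: ŷ = 14.5 + 6·9 = 68.5; r = 69.9 − 68.5 = 1.4
x=11: ŷ = 14.5 + 6·11 = 80.5; r = 78 − 80.5 = -2.5

-2.5, 1.4, 0.8, 1.4, 1.4, -2.5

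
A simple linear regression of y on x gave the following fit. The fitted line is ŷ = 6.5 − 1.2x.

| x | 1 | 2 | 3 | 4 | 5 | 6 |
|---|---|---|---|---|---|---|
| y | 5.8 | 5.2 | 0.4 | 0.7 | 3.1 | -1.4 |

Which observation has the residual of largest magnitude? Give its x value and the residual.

x = 5, r = 2.6

x=1: ŷ = 6.5 − 1.2·1 = 5.3; r = 5.8 − 5.3 = 0.5
x=2: ŷ = 6.5 − 1.2·2 = 4.1; r = 5.2 − 4.1 = 1.1
x=3: ŷ = 6.5 − 1.2·3 = 2.9; r = 0.4 − 2.9 = -2.5
x=4: ŷ = 6.5 − 1.2·4 = 1.7; r = 0.7 − 1.7 = -1
x=5: ŷ = 6.5 − 1.2·5 = 0.5; r = 3.1 − 0.5 = 2.6
x=6: ŷ = 6.5 − 1.2·6 = -0.7; r = -1.4 − (-0.7) = -0.7
Largest |r| is 2.6 at x = 5, residual 2.6.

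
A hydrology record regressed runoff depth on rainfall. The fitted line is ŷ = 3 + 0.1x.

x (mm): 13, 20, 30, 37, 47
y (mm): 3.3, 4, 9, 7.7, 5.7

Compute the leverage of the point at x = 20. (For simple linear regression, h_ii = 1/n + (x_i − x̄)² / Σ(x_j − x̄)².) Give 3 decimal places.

h = 0.322

x̄ = (13 + 20 + 30 + 37 + 47)/5 = 29.4
Σ(x − x̄)² = 268.96 + 88.36 + 0.36 + 57.76 + 309.76 = 725.2
h = 1/5 + (-9.4)²/725.2 = 0.2 + 0.121842 = 0.322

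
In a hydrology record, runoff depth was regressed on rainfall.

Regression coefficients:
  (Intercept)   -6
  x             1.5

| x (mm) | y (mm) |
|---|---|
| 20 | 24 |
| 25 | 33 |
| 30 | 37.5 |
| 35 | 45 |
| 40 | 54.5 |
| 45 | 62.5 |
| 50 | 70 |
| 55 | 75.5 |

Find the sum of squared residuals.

SSE = 10

x=20: ŷ = -6 + 1.5·20 = 24; r = 24 − 24 = 0
x=25: ŷ = -6 + 1.5·25 = 31.5; r = 33 − 31.5 = 1.5
x=30: ŷ = -6 + 1.5·30 = 39; r = 37.5 − 39 = -1.5
x=35: ŷ = -6 + 1.5·35 = 46.5; r = 45 − 46.5 = -1.5
x=40: ŷ = -6 + 1.5·40 = 54; r = 54.5 − 54 = 0.5
x=45: ŷ = -6 + 1.5·45 = 61.5; r = 62.5 − 61.5 = 1
x=50: ŷ = -6 + 1.5·50 = 69; r = 70 − 69 = 1
x=55: ŷ = -6 + 1.5·55 = 76.5; r = 75.5 − 76.5 = -1
SSE = 0 + 2.25 + 2.25 + 2.25 + 0.25 + 1 + 1 + 1 = 10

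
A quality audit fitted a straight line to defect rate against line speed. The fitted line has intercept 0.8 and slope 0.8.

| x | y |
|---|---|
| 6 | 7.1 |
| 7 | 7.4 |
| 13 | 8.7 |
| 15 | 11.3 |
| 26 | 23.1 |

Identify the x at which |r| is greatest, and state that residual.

x=6: ŷ = 0.8 + 0.8·6 = 5.6; r = 7.1 − 5.6 = 1.5
x=7: ŷ = 0.8 + 0.8·7 = 6.4; r = 7.4 − 6.4 = 1
x=13: ŷ = 0.8 + 0.8·13 = 11.2; r = 8.7 − 11.2 = -2.5
x=15: ŷ = 0.8 + 0.8·15 = 12.8; r = 11.3 − 12.8 = -1.5
x=26: ŷ = 0.8 + 0.8·26 = 21.6; r = 23.1 − 21.6 = 1.5
Largest |r| is 2.5 at x = 13, residual -2.5.

x = 13, r = -2.5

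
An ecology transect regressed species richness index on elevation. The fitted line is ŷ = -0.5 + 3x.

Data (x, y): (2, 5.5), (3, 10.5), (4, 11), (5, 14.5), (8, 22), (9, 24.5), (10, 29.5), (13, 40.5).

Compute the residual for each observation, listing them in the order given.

x=2: ŷ = -0.5 + 3·2 = 5.5; e = 5.5 − 5.5 = 0
x=3: ŷ = -0.5 + 3·3 = 8.5; e = 10.5 − 8.5 = 2
x=4: ŷ = -0.5 + 3·4 = 11.5; e = 11 − 11.5 = -0.5
x=5: ŷ = -0.5 + 3·5 = 14.5; e = 14.5 − 14.5 = 0
x=8: ŷ = -0.5 + 3·8 = 23.5; e = 22 − 23.5 = -1.5
x=9: ŷ = -0.5 + 3·9 = 26.5; e = 24.5 − 26.5 = -2
x=10: ŷ = -0.5 + 3·10 = 29.5; e = 29.5 − 29.5 = 0
x=13: ŷ = -0.5 + 3·13 = 38.5; e = 40.5 − 38.5 = 2

0, 2, -0.5, 0, -1.5, -2, 0, 2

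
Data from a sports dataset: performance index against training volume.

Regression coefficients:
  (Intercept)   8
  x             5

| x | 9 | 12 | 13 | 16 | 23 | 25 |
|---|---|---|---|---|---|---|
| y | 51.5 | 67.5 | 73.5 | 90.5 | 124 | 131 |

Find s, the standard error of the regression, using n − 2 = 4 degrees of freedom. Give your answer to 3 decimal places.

s = 1.871

x=9: ŷ = 8 + 5·9 = 53; e = 51.5 − 53 = -1.5
x=12: ŷ = 8 + 5·12 = 68; e = 67.5 − 68 = -0.5
x=13: ŷ = 8 + 5·13 = 73; e = 73.5 − 73 = 0.5
x=16: ŷ = 8 + 5·16 = 88; e = 90.5 − 88 = 2.5
x=23: ŷ = 8 + 5·23 = 123; e = 124 − 123 = 1
x=25: ŷ = 8 + 5·25 = 133; e = 131 − 133 = -2
SSE = 2.25 + 0.25 + 0.25 + 6.25 + 1 + 4 = 14
s = √(14/4) = √3.5 ≈ 1.871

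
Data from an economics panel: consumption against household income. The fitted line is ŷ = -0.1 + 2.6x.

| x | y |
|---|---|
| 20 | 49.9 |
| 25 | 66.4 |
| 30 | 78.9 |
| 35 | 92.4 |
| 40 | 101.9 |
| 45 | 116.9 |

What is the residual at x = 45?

ŷ = -0.1 + 2.6·45 = 116.9
e = 116.9 − 116.9 = 0

e = 0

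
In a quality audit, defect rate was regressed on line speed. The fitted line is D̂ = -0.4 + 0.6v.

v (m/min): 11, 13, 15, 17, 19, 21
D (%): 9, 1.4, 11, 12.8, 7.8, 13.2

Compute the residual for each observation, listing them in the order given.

2.8, -6, 2.4, 3, -3.2, 1

v=11: D̂ = -0.4 + 0.6·11 = 6.2; e = 9 − 6.2 = 2.8
v=13: D̂ = -0.4 + 0.6·13 = 7.4; e = 1.4 − 7.4 = -6
v=15: D̂ = -0.4 + 0.6·15 = 8.6; e = 11 − 8.6 = 2.4
v=17: D̂ = -0.4 + 0.6·17 = 9.8; e = 12.8 − 9.8 = 3
v=19: D̂ = -0.4 + 0.6·19 = 11; e = 7.8 − 11 = -3.2
v=21: D̂ = -0.4 + 0.6·21 = 12.2; e = 13.2 − 12.2 = 1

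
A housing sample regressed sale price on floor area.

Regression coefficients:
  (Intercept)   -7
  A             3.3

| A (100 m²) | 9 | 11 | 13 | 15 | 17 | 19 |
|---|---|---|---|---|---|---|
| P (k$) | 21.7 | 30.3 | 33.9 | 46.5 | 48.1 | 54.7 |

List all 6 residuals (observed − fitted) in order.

-1, 1, -2, 4, -1, -1

A=9: ŷ = -7 + 3.3·9 = 22.7; r = 21.7 − 22.7 = -1
A=11: ŷ = -7 + 3.3·11 = 29.3; r = 30.3 − 29.3 = 1
A=13: ŷ = -7 + 3.3·13 = 35.9; r = 33.9 − 35.9 = -2
A=15: ŷ = -7 + 3.3·15 = 42.5; r = 46.5 − 42.5 = 4
A=17: ŷ = -7 + 3.3·17 = 49.1; r = 48.1 − 49.1 = -1
A=19: ŷ = -7 + 3.3·19 = 55.7; r = 54.7 − 55.7 = -1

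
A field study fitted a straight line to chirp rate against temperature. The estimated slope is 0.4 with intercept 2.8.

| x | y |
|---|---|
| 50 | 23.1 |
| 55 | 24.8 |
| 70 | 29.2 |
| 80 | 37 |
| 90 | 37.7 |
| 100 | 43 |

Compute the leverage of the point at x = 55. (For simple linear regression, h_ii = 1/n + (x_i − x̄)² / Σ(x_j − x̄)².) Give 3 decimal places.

h = 0.358

x̄ = (50 + 55 + 70 + 80 + 90 + 100)/6 = 74.1667
Σ(x − x̄)² = 584.028 + 367.361 + 17.3611 + 34.0278 + 250.694 + 667.361 = 1920.83
h = 1/6 + (-19.1667)²/1920.83 = 0.166667 + 0.191251 = 0.358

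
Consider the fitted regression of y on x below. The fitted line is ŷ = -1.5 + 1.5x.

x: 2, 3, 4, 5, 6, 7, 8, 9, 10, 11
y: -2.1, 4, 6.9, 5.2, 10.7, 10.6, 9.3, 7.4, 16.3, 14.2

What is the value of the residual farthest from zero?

r = -4.6

x=2: ŷ = -1.5 + 1.5·2 = 1.5; r = -2.1 − 1.5 = -3.6
x=3: ŷ = -1.5 + 1.5·3 = 3; r = 4 − 3 = 1
x=4: ŷ = -1.5 + 1.5·4 = 4.5; r = 6.9 − 4.5 = 2.4
x=5: ŷ = -1.5 + 1.5·5 = 6; r = 5.2 − 6 = -0.8
x=6: ŷ = -1.5 + 1.5·6 = 7.5; r = 10.7 − 7.5 = 3.2
x=7: ŷ = -1.5 + 1.5·7 = 9; r = 10.6 − 9 = 1.6
x=8: ŷ = -1.5 + 1.5·8 = 10.5; r = 9.3 − 10.5 = -1.2
x=9: ŷ = -1.5 + 1.5·9 = 12; r = 7.4 − 12 = -4.6
x=10: ŷ = -1.5 + 1.5·10 = 13.5; r = 16.3 − 13.5 = 2.8
x=11: ŷ = -1.5 + 1.5·11 = 15; r = 14.2 − 15 = -0.8
Largest |r| is 4.6 at x = 9, residual -4.6.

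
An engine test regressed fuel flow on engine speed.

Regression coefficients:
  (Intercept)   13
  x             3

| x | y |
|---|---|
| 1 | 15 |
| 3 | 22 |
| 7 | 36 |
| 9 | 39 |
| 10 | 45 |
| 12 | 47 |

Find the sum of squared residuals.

x=1: ŷ = 13 + 3·1 = 16; r = 15 − 16 = -1
x=3: ŷ = 13 + 3·3 = 22; r = 22 − 22 = 0
x=7: ŷ = 13 + 3·7 = 34; r = 36 − 34 = 2
x=9: ŷ = 13 + 3·9 = 40; r = 39 − 40 = -1
x=10: ŷ = 13 + 3·10 = 43; r = 45 − 43 = 2
x=12: ŷ = 13 + 3·12 = 49; r = 47 − 49 = -2
SSE = 1 + 0 + 4 + 1 + 4 + 4 = 14

SSE = 14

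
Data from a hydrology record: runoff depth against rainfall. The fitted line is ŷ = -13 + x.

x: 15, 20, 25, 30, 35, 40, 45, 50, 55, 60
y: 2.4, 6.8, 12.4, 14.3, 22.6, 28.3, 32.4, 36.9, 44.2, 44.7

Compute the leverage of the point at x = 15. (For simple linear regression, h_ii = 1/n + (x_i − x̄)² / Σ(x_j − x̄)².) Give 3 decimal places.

h = 0.345

x̄ = (15 + 20 + 25 + 30 + 35 + 40 + 45 + 50 + 55 + 60)/10 = 37.5
Σ(x − x̄)² = 506.25 + 306.25 + 156.25 + 56.25 + 6.25 + 6.25 + 56.25 + 156.25 + 306.25 + 506.25 = 2062.5
h = 1/10 + (-22.5)²/2062.5 = 0.1 + 0.245455 = 0.345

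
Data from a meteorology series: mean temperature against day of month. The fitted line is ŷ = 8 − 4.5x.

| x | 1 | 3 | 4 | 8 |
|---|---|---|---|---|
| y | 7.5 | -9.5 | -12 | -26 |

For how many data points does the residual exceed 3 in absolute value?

x=1: ŷ = 8 − 4.5·1 = 3.5; r = 7.5 − 3.5 = 4
x=3: ŷ = 8 − 4.5·3 = -5.5; r = -9.5 − (-5.5) = -4
x=4: ŷ = 8 − 4.5·4 = -10; r = -12 − (-10) = -2
x=8: ŷ = 8 − 4.5·8 = -28; r = -26 − (-28) = 2
|r| > 3: x=1 (|r|=4), x=3 (|r|=4) → 2

2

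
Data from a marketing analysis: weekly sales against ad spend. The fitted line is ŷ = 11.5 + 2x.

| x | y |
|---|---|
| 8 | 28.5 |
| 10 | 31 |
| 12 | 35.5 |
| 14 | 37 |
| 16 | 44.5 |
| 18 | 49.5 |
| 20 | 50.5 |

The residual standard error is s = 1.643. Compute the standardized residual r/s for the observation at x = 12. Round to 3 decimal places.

ŷ = 11.5 + 2·12 = 35.5
r = 35.5 − 35.5 = 0
r/s = 0 / 1.643 = 0.000

0.000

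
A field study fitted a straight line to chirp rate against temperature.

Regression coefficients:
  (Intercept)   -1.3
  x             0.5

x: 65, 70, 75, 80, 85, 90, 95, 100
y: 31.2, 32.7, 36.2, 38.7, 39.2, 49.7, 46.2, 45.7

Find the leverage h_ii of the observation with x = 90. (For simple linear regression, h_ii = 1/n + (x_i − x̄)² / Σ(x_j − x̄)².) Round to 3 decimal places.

h = 0.179

x̄ = (65 + 70 + 75 + 80 + 85 + 90 + 95 + 100)/8 = 82.5
Σ(x − x̄)² = 306.25 + 156.25 + 56.25 + 6.25 + 6.25 + 56.25 + 156.25 + 306.25 = 1050
h = 1/8 + (7.5)²/1050 = 0.125 + 0.0535714 = 0.179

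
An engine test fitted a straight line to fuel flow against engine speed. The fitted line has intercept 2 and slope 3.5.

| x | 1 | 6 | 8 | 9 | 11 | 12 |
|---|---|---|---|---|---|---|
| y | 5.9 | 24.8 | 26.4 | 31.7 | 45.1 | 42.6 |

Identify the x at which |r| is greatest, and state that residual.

x=1: ŷ = 2 + 3.5·1 = 5.5; r = 5.9 − 5.5 = 0.4
x=6: ŷ = 2 + 3.5·6 = 23; r = 24.8 − 23 = 1.8
x=8: ŷ = 2 + 3.5·8 = 30; r = 26.4 − 30 = -3.6
x=9: ŷ = 2 + 3.5·9 = 33.5; r = 31.7 − 33.5 = -1.8
x=11: ŷ = 2 + 3.5·11 = 40.5; r = 45.1 − 40.5 = 4.6
x=12: ŷ = 2 + 3.5·12 = 44; r = 42.6 − 44 = -1.4
Largest |r| is 4.6 at x = 11, residual 4.6.

x = 11, r = 4.6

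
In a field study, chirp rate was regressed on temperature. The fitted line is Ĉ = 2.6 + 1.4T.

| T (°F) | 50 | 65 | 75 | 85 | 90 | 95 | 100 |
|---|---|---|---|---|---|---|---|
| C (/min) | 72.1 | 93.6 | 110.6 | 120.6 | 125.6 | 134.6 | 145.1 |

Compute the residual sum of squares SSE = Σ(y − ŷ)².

T=50: Ĉ = 2.6 + 1.4·50 = 72.6; e = 72.1 − 72.6 = -0.5
T=65: Ĉ = 2.6 + 1.4·65 = 93.6; e = 93.6 − 93.6 = 0
T=75: Ĉ = 2.6 + 1.4·75 = 107.6; e = 110.6 − 107.6 = 3
T=85: Ĉ = 2.6 + 1.4·85 = 121.6; e = 120.6 − 121.6 = -1
T=90: Ĉ = 2.6 + 1.4·90 = 128.6; e = 125.6 − 128.6 = -3
T=95: Ĉ = 2.6 + 1.4·95 = 135.6; e = 134.6 − 135.6 = -1
T=100: Ĉ = 2.6 + 1.4·100 = 142.6; e = 145.1 − 142.6 = 2.5
SSE = 0.25 + 0 + 9 + 1 + 9 + 1 + 6.25 = 26.5

SSE = 26.5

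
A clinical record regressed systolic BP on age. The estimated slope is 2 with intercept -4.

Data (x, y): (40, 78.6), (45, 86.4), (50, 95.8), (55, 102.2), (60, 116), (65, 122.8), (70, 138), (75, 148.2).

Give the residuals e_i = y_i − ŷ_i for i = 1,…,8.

2.6, 0.4, -0.2, -3.8, 0, -3.2, 2, 2.2

x=40: ŷ = -4 + 2·40 = 76; e = 78.6 − 76 = 2.6
x=45: ŷ = -4 + 2·45 = 86; e = 86.4 − 86 = 0.4
x=50: ŷ = -4 + 2·50 = 96; e = 95.8 − 96 = -0.2
x=55: ŷ = -4 + 2·55 = 106; e = 102.2 − 106 = -3.8
x=60: ŷ = -4 + 2·60 = 116; e = 116 − 116 = 0
x=65: ŷ = -4 + 2·65 = 126; e = 122.8 − 126 = -3.2
x=70: ŷ = -4 + 2·70 = 136; e = 138 − 136 = 2
x=75: ŷ = -4 + 2·75 = 146; e = 148.2 − 146 = 2.2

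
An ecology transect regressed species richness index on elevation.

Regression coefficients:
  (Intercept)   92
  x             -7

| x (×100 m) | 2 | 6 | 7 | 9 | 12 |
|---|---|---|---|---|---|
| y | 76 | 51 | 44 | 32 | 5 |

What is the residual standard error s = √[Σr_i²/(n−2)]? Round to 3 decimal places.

x=2: ŷ = 92 − 7·2 = 78; r = 76 − 78 = -2
x=6: ŷ = 92 − 7·6 = 50; r = 51 − 50 = 1
x=7: ŷ = 92 − 7·7 = 43; r = 44 − 43 = 1
x=9: ŷ = 92 − 7·9 = 29; r = 32 − 29 = 3
x=12: ŷ = 92 − 7·12 = 8; r = 5 − 8 = -3
SSE = 4 + 1 + 1 + 9 + 9 = 24
s = √(24/3) = √8 ≈ 2.828

s = 2.828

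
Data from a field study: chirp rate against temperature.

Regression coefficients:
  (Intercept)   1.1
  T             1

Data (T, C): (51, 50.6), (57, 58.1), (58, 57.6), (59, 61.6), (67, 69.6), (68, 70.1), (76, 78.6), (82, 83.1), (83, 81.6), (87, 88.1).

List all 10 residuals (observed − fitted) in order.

-1.5, 0, -1.5, 1.5, 1.5, 1, 1.5, 0, -2.5, 0

T=51: ŷ = 1.1 + 51 = 52.1; e = 50.6 − 52.1 = -1.5
T=57: ŷ = 1.1 + 57 = 58.1; e = 58.1 − 58.1 = 0
T=58: ŷ = 1.1 + 58 = 59.1; e = 57.6 − 59.1 = -1.5
T=59: ŷ = 1.1 + 59 = 60.1; e = 61.6 − 60.1 = 1.5
T=67: ŷ = 1.1 + 67 = 68.1; e = 69.6 − 68.1 = 1.5
T=68: ŷ = 1.1 + 68 = 69.1; e = 70.1 − 69.1 = 1
T=76: ŷ = 1.1 + 76 = 77.1; e = 78.6 − 77.1 = 1.5
T=82: ŷ = 1.1 + 82 = 83.1; e = 83.1 − 83.1 = 0
T=83: ŷ = 1.1 + 83 = 84.1; e = 81.6 − 84.1 = -2.5
T=87: ŷ = 1.1 + 87 = 88.1; e = 88.1 − 88.1 = 0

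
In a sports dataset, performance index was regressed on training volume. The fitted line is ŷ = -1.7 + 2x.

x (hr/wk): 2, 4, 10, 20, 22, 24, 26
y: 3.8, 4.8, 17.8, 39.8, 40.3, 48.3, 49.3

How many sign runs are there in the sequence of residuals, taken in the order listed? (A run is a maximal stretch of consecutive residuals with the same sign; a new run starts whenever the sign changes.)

x=2: ŷ = -1.7 + 2·2 = 2.3; e = 3.8 − 2.3 = 1.5
x=4: ŷ = -1.7 + 2·4 = 6.3; e = 4.8 − 6.3 = -1.5
x=10: ŷ = -1.7 + 2·10 = 18.3; e = 17.8 − 18.3 = -0.5
x=20: ŷ = -1.7 + 2·20 = 38.3; e = 39.8 − 38.3 = 1.5
x=22: ŷ = -1.7 + 2·22 = 42.3; e = 40.3 − 42.3 = -2
x=24: ŷ = -1.7 + 2·24 = 46.3; e = 48.3 − 46.3 = 2
x=26: ŷ = -1.7 + 2·26 = 50.3; e = 49.3 − 50.3 = -1
Signs: + − − + − + −
Runs: +×1, −×2, +×1, −×1, +×1, −×1 → 6

6 runs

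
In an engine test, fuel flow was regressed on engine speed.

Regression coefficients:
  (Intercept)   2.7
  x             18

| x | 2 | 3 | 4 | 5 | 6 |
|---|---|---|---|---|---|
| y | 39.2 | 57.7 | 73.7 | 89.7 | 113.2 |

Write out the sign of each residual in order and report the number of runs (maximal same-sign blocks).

3 runs

x=2: ŷ = 2.7 + 18·2 = 38.7; e = 39.2 − 38.7 = 0.5
x=3: ŷ = 2.7 + 18·3 = 56.7; e = 57.7 − 56.7 = 1
x=4: ŷ = 2.7 + 18·4 = 74.7; e = 73.7 − 74.7 = -1
x=5: ŷ = 2.7 + 18·5 = 92.7; e = 89.7 − 92.7 = -3
x=6: ŷ = 2.7 + 18·6 = 110.7; e = 113.2 − 110.7 = 2.5
Signs: + + − − +
Runs: +×2, −×2, +×1 → 3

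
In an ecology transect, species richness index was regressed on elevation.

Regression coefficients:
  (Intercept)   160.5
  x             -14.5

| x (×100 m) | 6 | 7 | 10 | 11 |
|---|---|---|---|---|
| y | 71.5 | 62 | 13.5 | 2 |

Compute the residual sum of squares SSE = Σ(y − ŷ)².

x=6: ŷ = 160.5 − 14.5·6 = 73.5; r = 71.5 − 73.5 = -2
x=7: ŷ = 160.5 − 14.5·7 = 59; r = 62 − 59 = 3
x=10: ŷ = 160.5 − 14.5·10 = 15.5; r = 13.5 − 15.5 = -2
x=11: ŷ = 160.5 − 14.5·11 = 1; r = 2 − 1 = 1
SSE = 4 + 9 + 4 + 1 = 18

SSE = 18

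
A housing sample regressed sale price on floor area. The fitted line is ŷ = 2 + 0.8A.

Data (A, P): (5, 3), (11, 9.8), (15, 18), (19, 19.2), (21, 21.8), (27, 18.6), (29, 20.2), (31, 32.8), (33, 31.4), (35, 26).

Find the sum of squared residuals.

A=5: ŷ = 2 + 0.8·5 = 6; r = 3 − 6 = -3
A=11: ŷ = 2 + 0.8·11 = 10.8; r = 9.8 − 10.8 = -1
A=15: ŷ = 2 + 0.8·15 = 14; r = 18 − 14 = 4
A=19: ŷ = 2 + 0.8·19 = 17.2; r = 19.2 − 17.2 = 2
A=21: ŷ = 2 + 0.8·21 = 18.8; r = 21.8 − 18.8 = 3
A=27: ŷ = 2 + 0.8·27 = 23.6; r = 18.6 − 23.6 = -5
A=29: ŷ = 2 + 0.8·29 = 25.2; r = 20.2 − 25.2 = -5
A=31: ŷ = 2 + 0.8·31 = 26.8; r = 32.8 − 26.8 = 6
A=33: ŷ = 2 + 0.8·33 = 28.4; r = 31.4 − 28.4 = 3
A=35: ŷ = 2 + 0.8·35 = 30; r = 26 − 30 = -4
SSE = 9 + 1 + 16 + 4 + 9 + 25 + 25 + 36 + 9 + 16 = 150

SSE = 150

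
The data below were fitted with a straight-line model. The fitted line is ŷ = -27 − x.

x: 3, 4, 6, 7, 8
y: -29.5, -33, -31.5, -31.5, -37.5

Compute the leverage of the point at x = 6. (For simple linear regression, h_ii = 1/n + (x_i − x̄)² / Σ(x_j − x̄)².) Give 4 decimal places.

h = 0.2093

x̄ = (3 + 4 + 6 + 7 + 8)/5 = 5.6
Σ(x − x̄)² = 6.76 + 2.56 + 0.16 + 1.96 + 5.76 = 17.2
h = 1/5 + (0.4)²/17.2 = 0.2 + 0.00930233 = 0.2093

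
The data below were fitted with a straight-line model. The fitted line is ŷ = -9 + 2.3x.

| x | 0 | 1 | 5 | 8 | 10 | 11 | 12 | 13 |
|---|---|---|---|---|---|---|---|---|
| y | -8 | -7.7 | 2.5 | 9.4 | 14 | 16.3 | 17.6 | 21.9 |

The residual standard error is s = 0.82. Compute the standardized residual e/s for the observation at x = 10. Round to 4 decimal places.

ŷ = -9 + 2.3·10 = 14
e = 14 − 14 = 0
e/s = 0 / 0.82 = 0.0000

0.0000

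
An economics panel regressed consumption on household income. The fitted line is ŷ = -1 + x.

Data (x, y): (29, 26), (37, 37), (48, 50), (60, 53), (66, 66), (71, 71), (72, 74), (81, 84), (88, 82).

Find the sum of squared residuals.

x=29: ŷ = -1 + 29 = 28; e = 26 − 28 = -2
x=37: ŷ = -1 + 37 = 36; e = 37 − 36 = 1
x=48: ŷ = -1 + 48 = 47; e = 50 − 47 = 3
x=60: ŷ = -1 + 60 = 59; e = 53 − 59 = -6
x=66: ŷ = -1 + 66 = 65; e = 66 − 65 = 1
x=71: ŷ = -1 + 71 = 70; e = 71 − 70 = 1
x=72: ŷ = -1 + 72 = 71; e = 74 − 71 = 3
x=81: ŷ = -1 + 81 = 80; e = 84 − 80 = 4
x=88: ŷ = -1 + 88 = 87; e = 82 − 87 = -5
SSE = 4 + 1 + 9 + 36 + 1 + 1 + 9 + 16 + 25 = 102

SSE = 102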